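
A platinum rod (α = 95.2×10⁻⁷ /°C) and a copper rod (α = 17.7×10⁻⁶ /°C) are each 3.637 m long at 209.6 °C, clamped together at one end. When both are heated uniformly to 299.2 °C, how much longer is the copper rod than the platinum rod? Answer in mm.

2.67 mm

ΔT = 89.6 K
platinum: ΔL = 95.2×10⁻⁷ × 3.637 m × 89.6 = 3.1023×10⁻³ m = 3.1023 mm
copper: ΔL = 17.7×10⁻⁶ × 3.637 m × 89.6 = 5.7680×10⁻³ m = 5.7680 mm
difference = 5.7680 − 3.1023 = 2.6657 mm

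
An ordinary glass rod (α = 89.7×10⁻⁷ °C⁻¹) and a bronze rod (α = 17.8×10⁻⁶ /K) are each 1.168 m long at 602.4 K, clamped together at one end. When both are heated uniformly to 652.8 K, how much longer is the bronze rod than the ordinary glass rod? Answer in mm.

0.520 mm

ΔT = 50.4 K
ordinary glass: ΔL = 89.7×10⁻⁷ × 1.168 m × 50.4 = 5.2804×10⁻⁴ m = 0.52804 mm
bronze: ΔL = 17.8×10⁻⁶ × 1.168 m × 50.4 = 1.0478×10⁻³ m = 1.0478 mm
difference = 1.0478 − 0.52804 = 0.51976 mm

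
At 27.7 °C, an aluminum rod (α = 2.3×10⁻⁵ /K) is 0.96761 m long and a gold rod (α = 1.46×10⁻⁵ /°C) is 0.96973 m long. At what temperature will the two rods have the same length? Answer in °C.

T = 289.5 °C

L₁(1 + α₁ΔT) = L₂(1 + α₂ΔT) ⇒ ΔT = (L₂ − L₁)/(α₁L₁ − α₂L₂)
L₂ − L₁ = 0.96973 − 0.96761 = 2.12×10⁻³ m
α₁L₁ − α₂L₂ = 2.3×10⁻⁵×0.96761 − 1.46×10⁻⁵×0.96973 = 8.096972×10⁻⁶ m/K
ΔT = 2.12×10⁻³ / 8.096972×10⁻⁶ = 261.826 K
T = 27.7 + 261.826 = 289.526 °C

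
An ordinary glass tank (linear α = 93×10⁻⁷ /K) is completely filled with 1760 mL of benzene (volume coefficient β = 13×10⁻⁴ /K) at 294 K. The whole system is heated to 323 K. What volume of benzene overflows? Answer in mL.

The tank also expands: β_container ≈ 3α = 2.79×10⁻⁵ /K
Net overflow = V₀(β_liq − 3α_cont)ΔT
β − 3α = 1.30×10⁻³ − 2.79×10⁻⁵ = 1.2721×10⁻³ /K; ΔT = 29 K
ΔV = 1760 × 1.2721×10⁻³ × 29 = 64.9 mL

64.9 mL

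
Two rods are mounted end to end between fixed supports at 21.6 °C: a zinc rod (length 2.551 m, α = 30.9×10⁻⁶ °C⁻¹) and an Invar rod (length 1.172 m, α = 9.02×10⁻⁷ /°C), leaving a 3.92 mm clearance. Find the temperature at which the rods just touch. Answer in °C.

Gap closes when ΔL₁ + ΔL₂ = 3.92 mm = 3.92×10⁻³ m
(α₁L₁ + α₂L₂)ΔT = g
α₁L₁ + α₂L₂ = 30.9×10⁻⁶×2.551 + 9.02×10⁻⁷×1.172 = 7.9883044×10⁻⁵ m/K
ΔT = 3.92×10⁻³ / 7.9883044×10⁻⁵ = 49.072 K
T = 21.6 + 49.072 = 70.672 °C

T = 70.7 °C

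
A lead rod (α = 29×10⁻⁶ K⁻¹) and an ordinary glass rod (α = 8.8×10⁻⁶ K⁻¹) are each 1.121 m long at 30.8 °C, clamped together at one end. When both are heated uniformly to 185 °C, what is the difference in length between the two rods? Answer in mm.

3.49 mm

ΔT = 154.2 K
lead: ΔL = 29×10⁻⁶ × 1.121 m × 154.2 = 5.0129×10⁻³ m = 5.0129 mm
ordinary glass: ΔL = 8.8×10⁻⁶ × 1.121 m × 154.2 = 1.5212×10⁻³ m = 1.5212 mm
difference = 5.0129 − 1.5212 = 3.4917 mm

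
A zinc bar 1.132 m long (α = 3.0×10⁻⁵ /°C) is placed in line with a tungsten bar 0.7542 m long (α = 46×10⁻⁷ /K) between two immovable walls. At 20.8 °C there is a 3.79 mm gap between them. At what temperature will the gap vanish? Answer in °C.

T = 122 °C

α₁L₁ = 3.396×10⁻⁵ m/K, α₂L₂ = 3.46932×10⁻⁶ m/K → total 3.742932×10⁻⁵ m/K
ΔT = g/(α₁L₁+α₂L₂) = 3.79×10⁻³ / 3.742932×10⁻⁵ = 101.26 K
T = 20.8 + 101.26 = 122.06 °C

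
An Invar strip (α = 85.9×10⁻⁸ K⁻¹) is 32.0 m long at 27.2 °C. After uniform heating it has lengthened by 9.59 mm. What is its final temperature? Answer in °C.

T = 376 °C

ΔL = αL₀ΔT ⇒ ΔT = ΔL / (αL₀)
ΔT = 9.59×10⁻³ m / (85.9×10⁻⁸ × 32.0 m) = 348.88 K
T = 27.2 + 348.88 = 376.08 °C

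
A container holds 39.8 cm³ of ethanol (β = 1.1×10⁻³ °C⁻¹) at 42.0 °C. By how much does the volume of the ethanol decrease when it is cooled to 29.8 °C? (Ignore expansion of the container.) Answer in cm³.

|ΔT| = |29.8 − 42.0| = 12.2 K
ΔV = βV₀ΔT = (1.1×10⁻³)(39.8)(12.2) = 0.534 cm³

ΔV = 0.534 cm³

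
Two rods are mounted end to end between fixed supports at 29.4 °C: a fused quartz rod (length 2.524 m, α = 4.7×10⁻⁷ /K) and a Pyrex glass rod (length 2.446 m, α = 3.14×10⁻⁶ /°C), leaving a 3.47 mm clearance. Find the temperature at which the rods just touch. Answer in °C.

T = 421 °C

α₁L₁ = 1.18628×10⁻⁶ m/K, α₂L₂ = 7.68044×10⁻⁶ m/K → total 8.86672×10⁻⁶ m/K
ΔT = g/(α₁L₁+α₂L₂) = 3.47×10⁻³ / 8.86672×10⁻⁶ = 391.35 K
T = 29.4 + 391.35 = 420.75 °C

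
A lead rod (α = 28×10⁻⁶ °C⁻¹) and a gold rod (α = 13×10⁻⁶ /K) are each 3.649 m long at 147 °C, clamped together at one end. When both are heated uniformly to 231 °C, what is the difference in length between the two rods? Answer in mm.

4.60 mm

ΔT = 84 K
lead: ΔL = 28×10⁻⁶ × 3.649 m × 84 = 8.5824×10⁻³ m = 8.5824 mm
gold: ΔL = 13×10⁻⁶ × 3.649 m × 84 = 3.9847×10⁻³ m = 3.9847 mm
difference = 8.5824 − 3.9847 = 4.5977 mm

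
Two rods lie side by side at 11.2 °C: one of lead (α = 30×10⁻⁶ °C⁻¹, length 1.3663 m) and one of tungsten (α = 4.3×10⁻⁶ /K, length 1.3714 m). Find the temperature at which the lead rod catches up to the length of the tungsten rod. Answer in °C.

T = 156.5 °C

Equal length when α₁L₁ΔT − α₂L₂ΔT = L₂ − L₁ = 5.10×10⁻³ m
α₁L₁ = 4.0989×10⁻⁵, α₂L₂ = 5.89702×10⁻⁶ → Δ(αL) = 3.509198×10⁻⁵ m/K
ΔT = 5.10×10⁻³ / 3.509198×10⁻⁵ = 145.332 K, so T = 11.2 + 145.332 = 156.532 °C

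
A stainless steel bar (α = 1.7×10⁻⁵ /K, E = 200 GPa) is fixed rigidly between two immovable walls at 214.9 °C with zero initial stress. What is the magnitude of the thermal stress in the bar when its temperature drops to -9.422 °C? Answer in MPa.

Fully constrained: the free strain ε = αΔT is blocked, so σ = Eε = EαΔT.
|ΔT| = 224.322 K
σ = 200×10⁹ × 1.7×10⁻⁵ × 224.322 = 7.63×10⁸ Pa

σ = 763 MPa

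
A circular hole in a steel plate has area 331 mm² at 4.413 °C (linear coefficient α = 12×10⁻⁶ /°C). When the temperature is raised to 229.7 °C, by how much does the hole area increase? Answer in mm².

Area coefficient ≈ 2α; |ΔT| = 225.287 K
ΔA = 2αA₀ΔT = 2(12×10⁻⁶)(331)(225.287) = 1.79 mm²

ΔA = 1.79 mm²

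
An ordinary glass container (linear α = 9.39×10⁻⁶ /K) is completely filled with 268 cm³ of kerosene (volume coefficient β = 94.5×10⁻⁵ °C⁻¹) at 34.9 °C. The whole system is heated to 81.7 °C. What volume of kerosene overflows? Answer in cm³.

11.5 cm³

The container also expands: β_container ≈ 3α = 2.817×10⁻⁵ /K
Net overflow = V₀(β_liq − 3α_cont)ΔT
β − 3α = 9.45×10⁻⁴ − 2.817×10⁻⁵ = 9.1683×10⁻⁴ /K; ΔT = 46.8 K
ΔV = 268 × 9.1683×10⁻⁴ × 46.8 = 11.5 cm³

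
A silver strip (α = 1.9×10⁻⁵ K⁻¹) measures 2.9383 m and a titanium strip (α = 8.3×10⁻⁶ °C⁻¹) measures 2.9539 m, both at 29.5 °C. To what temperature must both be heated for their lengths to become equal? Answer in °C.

T = 527.7 °C

Equal length when α₁L₁ΔT − α₂L₂ΔT = L₂ − L₁ = 1.56×10⁻² m
α₁L₁ = 5.58277×10⁻⁵, α₂L₂ = 2.451737×10⁻⁵ → Δ(αL) = 3.131033×10⁻⁵ m/K
ΔT = 1.56×10⁻² / 3.131033×10⁻⁵ = 498.238 K, so T = 29.5 + 498.238 = 527.738 °C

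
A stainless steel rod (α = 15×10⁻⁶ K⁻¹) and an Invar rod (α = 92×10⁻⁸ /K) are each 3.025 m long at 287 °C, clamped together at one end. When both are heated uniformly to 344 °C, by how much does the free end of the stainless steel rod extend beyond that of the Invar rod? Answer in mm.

2.43 mm

ΔT = 57 K
stainless steel: ΔL = 15×10⁻⁶ × 3.025 m × 57 = 2.5864×10⁻³ m = 2.5864 mm
Invar: ΔL = 92×10⁻⁸ × 3.025 m × 57 = 1.5863×10⁻⁴ m = 0.15863 mm
difference = 2.5864 − 0.15863 = 2.42777 mm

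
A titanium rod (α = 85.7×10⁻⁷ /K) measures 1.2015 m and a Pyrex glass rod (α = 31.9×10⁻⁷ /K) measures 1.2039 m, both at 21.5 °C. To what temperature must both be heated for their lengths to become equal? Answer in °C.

T = 393.2 °C

L₁(1 + α₁ΔT) = L₂(1 + α₂ΔT) ⇒ ΔT = (L₂ − L₁)/(α₁L₁ − α₂L₂)
L₂ − L₁ = 1.2039 − 1.2015 = 2.40×10⁻³ m
α₁L₁ − α₂L₂ = 85.7×10⁻⁷×1.2015 − 31.9×10⁻⁷×1.2039 = 6.456414×10⁻⁶ m/K
ΔT = 2.40×10⁻³ / 6.456414×10⁻⁶ = 371.723 K
T = 21.5 + 371.723 = 393.223 °C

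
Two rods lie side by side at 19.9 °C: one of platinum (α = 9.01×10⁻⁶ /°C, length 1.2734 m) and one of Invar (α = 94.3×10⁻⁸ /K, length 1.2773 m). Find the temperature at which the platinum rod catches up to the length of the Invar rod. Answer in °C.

T = 399.7 °C

L₁(1 + α₁ΔT) = L₂(1 + α₂ΔT) ⇒ ΔT = (L₂ − L₁)/(α₁L₁ − α₂L₂)
L₂ − L₁ = 1.2773 − 1.2734 = 3.90×10⁻³ m
α₁L₁ − α₂L₂ = 9.01×10⁻⁶×1.2734 − 94.3×10⁻⁸×1.2773 = 1.02688401×10⁻⁵ m/K
ΔT = 3.90×10⁻³ / 1.02688401×10⁻⁵ = 379.790 K
T = 19.9 + 379.790 = 399.690 °C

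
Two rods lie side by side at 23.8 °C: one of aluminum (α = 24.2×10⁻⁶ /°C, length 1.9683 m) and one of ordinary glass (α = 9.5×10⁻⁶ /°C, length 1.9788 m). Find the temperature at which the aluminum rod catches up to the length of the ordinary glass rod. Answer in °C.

L₁(1 + α₁ΔT) = L₂(1 + α₂ΔT) ⇒ ΔT = (L₂ − L₁)/(α₁L₁ − α₂L₂)
L₂ − L₁ = 1.9788 − 1.9683 = 1.05×10⁻² m
α₁L₁ − α₂L₂ = 24.2×10⁻⁶×1.9683 − 9.5×10⁻⁶×1.9788 = 2.883426×10⁻⁵ m/K
ΔT = 1.05×10⁻² / 2.883426×10⁻⁵ = 364.150 K
T = 23.8 + 364.150 = 387.950 °C

T = 388.0 °C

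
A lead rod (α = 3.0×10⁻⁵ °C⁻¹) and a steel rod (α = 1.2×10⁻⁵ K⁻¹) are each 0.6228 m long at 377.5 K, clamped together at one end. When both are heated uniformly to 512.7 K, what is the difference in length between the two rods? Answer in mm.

1.52 mm

ΔT = 135.2 K
lead: ΔL = 3.0×10⁻⁵ × 0.6228 m × 135.2 = 2.5261×10⁻³ m = 2.5261 mm
steel: ΔL = 1.2×10⁻⁵ × 0.6228 m × 135.2 = 1.0104×10⁻³ m = 1.0104 mm
difference = 2.5261 − 1.0104 = 1.5157 mm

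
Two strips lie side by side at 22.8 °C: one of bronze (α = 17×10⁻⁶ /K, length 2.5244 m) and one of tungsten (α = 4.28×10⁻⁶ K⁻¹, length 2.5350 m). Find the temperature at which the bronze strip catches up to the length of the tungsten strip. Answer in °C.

T = 353.4 °C

L₁(1 + α₁ΔT) = L₂(1 + α₂ΔT) ⇒ ΔT = (L₂ − L₁)/(α₁L₁ − α₂L₂)
L₂ − L₁ = 2.5350 − 2.5244 = 1.06×10⁻² m
α₁L₁ − α₂L₂ = 17×10⁻⁶×2.5244 − 4.28×10⁻⁶×2.5350 = 3.2065×10⁻⁵ m/K
ΔT = 1.06×10⁻² / 3.2065×10⁻⁵ = 330.579 K
T = 22.8 + 330.579 = 353.379 °C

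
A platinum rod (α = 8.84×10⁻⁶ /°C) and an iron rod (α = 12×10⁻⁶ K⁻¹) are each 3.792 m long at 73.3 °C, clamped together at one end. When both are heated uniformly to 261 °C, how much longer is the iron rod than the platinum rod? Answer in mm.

ΔT = 187.7 K
platinum: ΔL = 8.84×10⁻⁶ × 3.792 m × 187.7 = 6.2919×10⁻³ m = 6.2919 mm
iron: ΔL = 12×10⁻⁶ × 3.792 m × 187.7 = 8.5411×10⁻³ m = 8.5411 mm
difference = 8.5411 − 6.2919 = 2.2492 mm

2.25 mm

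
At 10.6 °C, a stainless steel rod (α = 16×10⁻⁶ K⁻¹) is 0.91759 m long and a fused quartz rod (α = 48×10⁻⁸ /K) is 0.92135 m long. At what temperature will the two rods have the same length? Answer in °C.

T = 274.7 °C

Equal length when α₁L₁ΔT − α₂L₂ΔT = L₂ − L₁ = 3.76×10⁻³ m
α₁L₁ = 1.468144×10⁻⁵, α₂L₂ = 4.42248×10⁻⁷ → Δ(αL) = 1.4239192×10⁻⁵ m/K
ΔT = 3.76×10⁻³ / 1.4239192×10⁻⁵ = 264.060 K, so T = 10.6 + 264.060 = 274.660 °C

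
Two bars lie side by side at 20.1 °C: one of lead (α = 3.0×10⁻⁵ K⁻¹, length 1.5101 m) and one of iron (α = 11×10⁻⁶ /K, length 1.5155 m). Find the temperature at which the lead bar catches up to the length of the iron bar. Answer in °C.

T = 208.7 °C

L₁(1 + α₁ΔT) = L₂(1 + α₂ΔT) ⇒ ΔT = (L₂ − L₁)/(α₁L₁ − α₂L₂)
L₂ − L₁ = 1.5155 − 1.5101 = 5.40×10⁻³ m
α₁L₁ − α₂L₂ = 3.0×10⁻⁵×1.5101 − 11×10⁻⁶×1.5155 = 2.86325×10⁻⁵ m/K
ΔT = 5.40×10⁻³ / 2.86325×10⁻⁵ = 188.597 K
T = 20.1 + 188.597 = 208.697 °C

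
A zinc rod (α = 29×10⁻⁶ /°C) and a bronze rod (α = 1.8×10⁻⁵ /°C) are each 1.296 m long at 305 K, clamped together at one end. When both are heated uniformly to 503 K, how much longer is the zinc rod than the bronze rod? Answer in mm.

ΔT = 198 K
zinc: ΔL = 29×10⁻⁶ × 1.296 m × 198 = 7.4416×10⁻³ m = 7.4416 mm
bronze: ΔL = 1.8×10⁻⁵ × 1.296 m × 198 = 4.6189×10⁻³ m = 4.6189 mm
difference = 7.4416 − 4.6189 = 2.8227 mm

2.82 mm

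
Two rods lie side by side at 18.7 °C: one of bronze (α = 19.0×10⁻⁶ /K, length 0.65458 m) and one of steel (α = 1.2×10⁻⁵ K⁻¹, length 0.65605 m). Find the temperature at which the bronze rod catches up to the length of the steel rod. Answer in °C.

L₁(1 + α₁ΔT) = L₂(1 + α₂ΔT) ⇒ ΔT = (L₂ − L₁)/(α₁L₁ − α₂L₂)
L₂ − L₁ = 0.65605 − 0.65458 = 1.47×10⁻³ m
α₁L₁ − α₂L₂ = 19.0×10⁻⁶×0.65458 − 1.2×10⁻⁵×0.65605 = 4.56442×10⁻⁶ m/K
ΔT = 1.47×10⁻³ / 4.56442×10⁻⁶ = 322.056 K
T = 18.7 + 322.056 = 340.756 °C

T = 340.8 °C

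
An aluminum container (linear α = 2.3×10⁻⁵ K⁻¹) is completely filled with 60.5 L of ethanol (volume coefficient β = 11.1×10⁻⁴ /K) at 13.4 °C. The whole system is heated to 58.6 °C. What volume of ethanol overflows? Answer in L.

The container also expands: β_container ≈ 3α = 6.9×10⁻⁵ /K
Net overflow = V₀(β_liq − 3α_cont)ΔT
β − 3α = 1.11×10⁻³ − 6.9×10⁻⁵ = 1.041×10⁻³ /K; ΔT = 45.2 K
ΔV = 60.5 × 1.041×10⁻³ × 45.2 = 2.85 L

2.85 L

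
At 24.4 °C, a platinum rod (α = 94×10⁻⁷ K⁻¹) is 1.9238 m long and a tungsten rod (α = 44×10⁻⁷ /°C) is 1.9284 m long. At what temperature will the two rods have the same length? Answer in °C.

L₁(1 + α₁ΔT) = L₂(1 + α₂ΔT) ⇒ ΔT = (L₂ − L₁)/(α₁L₁ − α₂L₂)
L₂ − L₁ = 1.9284 − 1.9238 = 4.60×10⁻³ m
α₁L₁ − α₂L₂ = 94×10⁻⁷×1.9238 − 44×10⁻⁷×1.9284 = 9.59876×10⁻⁶ m/K
ΔT = 4.60×10⁻³ / 9.59876×10⁻⁶ = 479.229 K
T = 24.4 + 479.229 = 503.629 °C

T = 503.6 °C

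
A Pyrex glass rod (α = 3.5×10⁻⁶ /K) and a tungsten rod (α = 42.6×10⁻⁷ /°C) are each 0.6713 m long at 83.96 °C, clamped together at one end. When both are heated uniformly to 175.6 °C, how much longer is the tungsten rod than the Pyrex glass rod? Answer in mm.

ΔT = 91.64 K
Pyrex glass: ΔL = 3.5×10⁻⁶ × 0.6713 m × 91.64 = 2.1531×10⁻⁴ m = 0.21531 mm
tungsten: ΔL = 42.6×10⁻⁷ × 0.6713 m × 91.64 = 2.6207×10⁻⁴ m = 0.26207 mm
difference = 0.26207 − 0.21531 = 0.04676 mm

0.0468 mm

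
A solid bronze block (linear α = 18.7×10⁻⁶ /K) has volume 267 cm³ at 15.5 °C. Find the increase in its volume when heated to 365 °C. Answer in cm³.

ΔV = 5.24 cm³

Isotropic solid: β ≈ 3α = 5.6×10⁻⁵ /K; ΔT = 349.5 K
ΔV = 3αV₀ΔT = 3(18.7×10⁻⁶)(267)(349.5) = 5.24 cm³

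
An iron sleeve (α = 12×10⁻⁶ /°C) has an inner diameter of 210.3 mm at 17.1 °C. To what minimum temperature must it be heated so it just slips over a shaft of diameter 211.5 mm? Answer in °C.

T = 493 °C

Required Δd = 211.5 − 210.3 = 1.2 mm
Δd = αd₀ΔT ⇒ ΔT = Δd/(αd₀) = 1.2 / (12×10⁻⁶ × 210.3) = 475.51 K
T_min = 17.1 + 475.51 = 492.61 °C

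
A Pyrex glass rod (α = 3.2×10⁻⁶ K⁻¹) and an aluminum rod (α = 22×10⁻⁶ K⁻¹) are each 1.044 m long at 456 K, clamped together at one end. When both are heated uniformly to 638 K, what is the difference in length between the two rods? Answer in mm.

ΔT = 182 K
Pyrex glass: ΔL = 3.2×10⁻⁶ × 1.044 m × 182 = 6.0803×10⁻⁴ m = 0.60803 mm
aluminum: ΔL = 22×10⁻⁶ × 1.044 m × 182 = 4.1802×10⁻³ m = 4.1802 mm
difference = 4.1802 − 0.60803 = 3.57217 mm

3.57 mm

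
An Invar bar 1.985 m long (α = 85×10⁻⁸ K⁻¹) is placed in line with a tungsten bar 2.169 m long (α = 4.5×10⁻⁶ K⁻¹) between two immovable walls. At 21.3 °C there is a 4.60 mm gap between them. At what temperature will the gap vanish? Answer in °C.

T = 423 °C

α₁L₁ = 1.68725×10⁻⁶ m/K, α₂L₂ = 9.7605×10⁻⁶ m/K → total 1.144775×10⁻⁵ m/K
ΔT = g/(α₁L₁+α₂L₂) = 4.60×10⁻³ / 1.144775×10⁻⁵ = 401.83 K
T = 21.3 + 401.83 = 423.13 °C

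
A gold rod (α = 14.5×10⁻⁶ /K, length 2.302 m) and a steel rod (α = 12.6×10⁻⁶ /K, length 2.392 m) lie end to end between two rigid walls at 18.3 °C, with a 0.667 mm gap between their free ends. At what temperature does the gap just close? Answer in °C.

T = 28.8 °C

Gap closes when ΔL₁ + ΔL₂ = 0.667 mm = 6.67×10⁻⁴ m
(α₁L₁ + α₂L₂)ΔT = g
α₁L₁ + α₂L₂ = 14.5×10⁻⁶×2.302 + 12.6×10⁻⁶×2.392 = 6.35182×10⁻⁵ m/K
ΔT = 6.67×10⁻⁴ / 6.35182×10⁻⁵ = 10.501 K
T = 18.3 + 10.501 = 28.801 °C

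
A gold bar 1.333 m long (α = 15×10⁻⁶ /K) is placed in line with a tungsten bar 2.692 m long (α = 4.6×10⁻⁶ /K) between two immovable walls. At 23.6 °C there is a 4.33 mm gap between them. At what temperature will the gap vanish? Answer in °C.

α₁L₁ = 1.9995×10⁻⁵ m/K, α₂L₂ = 1.23832×10⁻⁵ m/K → total 3.23782×10⁻⁵ m/K
ΔT = g/(α₁L₁+α₂L₂) = 4.33×10⁻³ / 3.23782×10⁻⁵ = 133.73 K
T = 23.6 + 133.73 = 157.33 °C

T = 157 °C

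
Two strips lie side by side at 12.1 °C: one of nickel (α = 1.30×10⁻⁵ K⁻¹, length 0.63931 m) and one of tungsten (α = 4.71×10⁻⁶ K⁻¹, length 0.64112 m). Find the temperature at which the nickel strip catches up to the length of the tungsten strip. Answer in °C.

T = 354.2 °C

Equal length when α₁L₁ΔT − α₂L₂ΔT = L₂ − L₁ = 1.81×10⁻³ m
α₁L₁ = 8.31103×10⁻⁶, α₂L₂ = 3.0196752×10⁻⁶ → Δ(αL) = 5.2913548×10⁻⁶ m/K
ΔT = 1.81×10⁻³ / 5.2913548×10⁻⁶ = 342.067 K, so T = 12.1 + 342.067 = 354.167 °C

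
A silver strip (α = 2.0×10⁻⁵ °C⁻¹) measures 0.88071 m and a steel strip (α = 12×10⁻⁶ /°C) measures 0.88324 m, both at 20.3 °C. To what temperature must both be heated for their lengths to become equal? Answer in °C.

T = 380.9 °C

Equal length when α₁L₁ΔT − α₂L₂ΔT = L₂ − L₁ = 2.53×10⁻³ m
α₁L₁ = 1.76142×10⁻⁵, α₂L₂ = 1.059888×10⁻⁵ → Δ(αL) = 7.01532×10⁻⁶ m/K
ΔT = 2.53×10⁻³ / 7.01532×10⁻⁶ = 360.639 K, so T = 20.3 + 360.639 = 380.939 °C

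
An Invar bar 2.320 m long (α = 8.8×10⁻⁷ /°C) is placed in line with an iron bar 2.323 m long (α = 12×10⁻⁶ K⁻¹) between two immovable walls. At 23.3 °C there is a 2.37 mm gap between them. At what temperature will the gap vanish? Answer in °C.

T = 103 °C

α₁L₁ = 2.0416×10⁻⁶ m/K, α₂L₂ = 2.7876×10⁻⁵ m/K → total 2.99176×10⁻⁵ m/K
ΔT = g/(α₁L₁+α₂L₂) = 2.37×10⁻³ / 2.99176×10⁻⁵ = 79.22 K
T = 23.3 + 79.22 = 102.52 °C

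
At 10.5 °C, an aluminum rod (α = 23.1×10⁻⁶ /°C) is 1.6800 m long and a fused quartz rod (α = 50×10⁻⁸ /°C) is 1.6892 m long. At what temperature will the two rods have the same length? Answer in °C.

Equal length when α₁L₁ΔT − α₂L₂ΔT = L₂ − L₁ = 9.20×10⁻³ m
α₁L₁ = 3.8808×10⁻⁵, α₂L₂ = 8.446×10⁻⁷ → Δ(αL) = 3.79634×10⁻⁵ m/K
ΔT = 9.20×10⁻³ / 3.79634×10⁻⁵ = 242.339 K, so T = 10.5 + 242.339 = 252.839 °C

T = 252.8 °C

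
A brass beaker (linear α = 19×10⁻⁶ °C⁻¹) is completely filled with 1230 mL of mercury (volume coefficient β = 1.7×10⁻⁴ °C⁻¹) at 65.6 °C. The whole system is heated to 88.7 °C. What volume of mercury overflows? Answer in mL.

3.21 mL

The beaker also expands: β_container ≈ 3α = 5.7×10⁻⁵ /K
Net overflow = V₀(β_liq − 3α_cont)ΔT
β − 3α = 1.70×10⁻⁴ − 5.7×10⁻⁵ = 1.13×10⁻⁴ /K; ΔT = 23.1 K
ΔV = 1230 × 1.13×10⁻⁴ × 23.1 = 3.21 mL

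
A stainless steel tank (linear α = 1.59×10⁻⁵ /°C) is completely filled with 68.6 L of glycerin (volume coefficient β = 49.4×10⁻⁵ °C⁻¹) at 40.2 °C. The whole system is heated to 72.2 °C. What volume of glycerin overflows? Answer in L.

The tank also expands: β_container ≈ 3α = 4.77×10⁻⁵ /K
Net overflow = V₀(β_liq − 3α_cont)ΔT
β − 3α = 4.94×10⁻⁴ − 4.77×10⁻⁵ = 4.463×10⁻⁴ /K; ΔT = 32.0 K
ΔV = 68.6 × 4.463×10⁻⁴ × 32.0 = 0.980 L

0.980 L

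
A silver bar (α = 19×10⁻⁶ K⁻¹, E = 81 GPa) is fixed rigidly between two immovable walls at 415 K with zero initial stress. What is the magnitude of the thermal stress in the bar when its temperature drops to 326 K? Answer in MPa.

Fully constrained: the free strain ε = αΔT is blocked, so σ = Eε = EαΔT.
|ΔT| = 89 K
σ = 81.0×10⁹ × 19×10⁻⁶ × 89 = 1.37×10⁸ Pa

σ = 137 MPa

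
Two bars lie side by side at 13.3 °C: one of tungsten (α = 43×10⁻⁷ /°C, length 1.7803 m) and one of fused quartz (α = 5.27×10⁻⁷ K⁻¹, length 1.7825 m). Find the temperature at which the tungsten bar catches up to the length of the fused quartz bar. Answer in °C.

Equal length when α₁L₁ΔT − α₂L₂ΔT = L₂ − L₁ = 2.20×10⁻³ m
α₁L₁ = 7.65529×10⁻⁶, α₂L₂ = 9.393775×10⁻⁷ → Δ(αL) = 6.7159125×10⁻⁶ m/K
ΔT = 2.20×10⁻³ / 6.7159125×10⁻⁶ = 327.580 K, so T = 13.3 + 327.580 = 340.880 °C

T = 340.9 °C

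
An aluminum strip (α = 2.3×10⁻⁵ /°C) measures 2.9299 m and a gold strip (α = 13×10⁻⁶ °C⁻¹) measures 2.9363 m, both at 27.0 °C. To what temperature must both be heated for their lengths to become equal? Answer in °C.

T = 246.1 °C

L₁(1 + α₁ΔT) = L₂(1 + α₂ΔT) ⇒ ΔT = (L₂ − L₁)/(α₁L₁ − α₂L₂)
L₂ − L₁ = 2.9363 − 2.9299 = 6.40×10⁻³ m
α₁L₁ − α₂L₂ = 2.3×10⁻⁵×2.9299 − 13×10⁻⁶×2.9363 = 2.92158×10⁻⁵ m/K
ΔT = 6.40×10⁻³ / 2.92158×10⁻⁵ = 219.060 K
T = 27.0 + 219.060 = 246.060 °C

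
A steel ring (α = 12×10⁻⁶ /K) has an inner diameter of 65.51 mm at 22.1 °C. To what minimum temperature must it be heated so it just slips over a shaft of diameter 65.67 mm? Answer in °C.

T = 226 °C

Required Δd = 65.67 − 65.51 = 0.16 mm
Δd = αd₀ΔT ⇒ ΔT = Δd/(αd₀) = 0.16 / (12×10⁻⁶ × 65.51) = 203.53 K
T_min = 22.1 + 203.53 = 225.63 °C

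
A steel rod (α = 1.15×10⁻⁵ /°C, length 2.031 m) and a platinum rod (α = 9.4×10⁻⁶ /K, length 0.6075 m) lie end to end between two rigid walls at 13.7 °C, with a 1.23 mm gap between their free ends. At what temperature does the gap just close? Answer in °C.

Gap closes when ΔL₁ + ΔL₂ = 1.23 mm = 1.23×10⁻³ m
(α₁L₁ + α₂L₂)ΔT = g
α₁L₁ + α₂L₂ = 1.15×10⁻⁵×2.031 + 9.4×10⁻⁶×0.6075 = 2.9067×10⁻⁵ m/K
ΔT = 1.23×10⁻³ / 2.9067×10⁻⁵ = 42.316 K
T = 13.7 + 42.316 = 56.016 °C

T = 56.0 °C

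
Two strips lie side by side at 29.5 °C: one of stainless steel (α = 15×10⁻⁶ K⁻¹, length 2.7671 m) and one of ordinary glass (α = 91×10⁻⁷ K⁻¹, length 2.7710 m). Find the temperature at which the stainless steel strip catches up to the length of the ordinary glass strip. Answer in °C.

L₁(1 + α₁ΔT) = L₂(1 + α₂ΔT) ⇒ ΔT = (L₂ − L₁)/(α₁L₁ − α₂L₂)
L₂ − L₁ = 2.7710 − 2.7671 = 3.90×10⁻³ m
α₁L₁ − α₂L₂ = 15×10⁻⁶×2.7671 − 91×10⁻⁷×2.7710 = 1.62904×10⁻⁵ m/K
ΔT = 3.90×10⁻³ / 1.62904×10⁻⁵ = 239.405 K
T = 29.5 + 239.405 = 268.905 °C

T = 268.9 °C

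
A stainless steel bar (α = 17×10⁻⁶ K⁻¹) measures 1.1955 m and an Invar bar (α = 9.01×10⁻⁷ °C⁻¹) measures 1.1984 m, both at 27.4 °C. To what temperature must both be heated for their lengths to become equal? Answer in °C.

T = 178.1 °C

L₁(1 + α₁ΔT) = L₂(1 + α₂ΔT) ⇒ ΔT = (L₂ − L₁)/(α₁L₁ − α₂L₂)
L₂ − L₁ = 1.1984 − 1.1955 = 2.90×10⁻³ m
α₁L₁ − α₂L₂ = 17×10⁻⁶×1.1955 − 9.01×10⁻⁷×1.1984 = 1.92437416×10⁻⁵ m/K
ΔT = 2.90×10⁻³ / 1.92437416×10⁻⁵ = 150.698 K
T = 27.4 + 150.698 = 178.098 °C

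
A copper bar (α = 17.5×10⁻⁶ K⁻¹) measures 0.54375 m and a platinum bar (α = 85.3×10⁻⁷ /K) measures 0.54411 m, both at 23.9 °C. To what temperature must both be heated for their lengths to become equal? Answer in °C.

T = 97.76 °C

Equal length when α₁L₁ΔT − α₂L₂ΔT = L₂ − L₁ = 3.60×10⁻⁴ m
α₁L₁ = 9.515625×10⁻⁶, α₂L₂ = 4.6412583×10⁻⁶ → Δ(αL) = 4.8743667×10⁻⁶ m/K
ΔT = 3.60×10⁻⁴ / 4.8743667×10⁻⁶ = 73.8557 K, so T = 23.9 + 73.8557 = 97.7557 °C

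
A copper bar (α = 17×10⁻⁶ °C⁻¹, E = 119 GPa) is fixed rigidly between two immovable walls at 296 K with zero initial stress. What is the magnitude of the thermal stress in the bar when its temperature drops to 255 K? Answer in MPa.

σ = 82.9 MPa

Fully constrained: the free strain ε = αΔT is blocked, so σ = Eε = EαΔT.
|ΔT| = 41 K
σ = 119×10⁹ × 17×10⁻⁶ × 41 = 8.29×10⁷ Pa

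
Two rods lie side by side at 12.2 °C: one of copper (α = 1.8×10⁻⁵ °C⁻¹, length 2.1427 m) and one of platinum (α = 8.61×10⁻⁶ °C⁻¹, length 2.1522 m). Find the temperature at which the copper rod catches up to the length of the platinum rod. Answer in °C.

L₁(1 + α₁ΔT) = L₂(1 + α₂ΔT) ⇒ ΔT = (L₂ − L₁)/(α₁L₁ − α₂L₂)
L₂ − L₁ = 2.1522 − 2.1427 = 9.50×10⁻³ m
α₁L₁ − α₂L₂ = 1.8×10⁻⁵×2.1427 − 8.61×10⁻⁶×2.1522 = 2.0038158×10⁻⁵ m/K
ΔT = 9.50×10⁻³ / 2.0038158×10⁻⁵ = 474.095 K
T = 12.2 + 474.095 = 486.295 °C

T = 486.3 °C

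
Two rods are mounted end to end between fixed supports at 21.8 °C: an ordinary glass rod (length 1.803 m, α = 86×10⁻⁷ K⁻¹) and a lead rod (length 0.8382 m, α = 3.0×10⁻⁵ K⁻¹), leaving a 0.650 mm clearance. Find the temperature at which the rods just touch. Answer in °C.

T = 37.8 °C

α₁L₁ = 1.55058×10⁻⁵ m/K, α₂L₂ = 2.5146×10⁻⁵ m/K → total 4.06518×10⁻⁵ m/K
ΔT = g/(α₁L₁+α₂L₂) = 6.50×10⁻⁴ / 4.06518×10⁻⁵ = 15.989 K
T = 21.8 + 15.989 = 37.789 °C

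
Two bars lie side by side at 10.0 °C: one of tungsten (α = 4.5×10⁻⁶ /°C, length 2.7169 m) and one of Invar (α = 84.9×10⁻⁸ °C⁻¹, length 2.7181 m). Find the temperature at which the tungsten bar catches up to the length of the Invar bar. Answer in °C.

T = 131.0 °C

Equal length when α₁L₁ΔT − α₂L₂ΔT = L₂ − L₁ = 1.20×10⁻³ m
α₁L₁ = 1.222605×10⁻⁵, α₂L₂ = 2.3076669×10⁻⁶ → Δ(αL) = 9.9183831×10⁻⁶ m/K
ΔT = 1.20×10⁻³ / 9.9183831×10⁻⁶ = 120.987 K, so T = 10.0 + 120.987 = 130.987 °C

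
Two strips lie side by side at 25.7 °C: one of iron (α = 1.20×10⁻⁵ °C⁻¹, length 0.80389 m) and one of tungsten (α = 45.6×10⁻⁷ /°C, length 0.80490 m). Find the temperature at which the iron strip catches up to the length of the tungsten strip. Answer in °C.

L₁(1 + α₁ΔT) = L₂(1 + α₂ΔT) ⇒ ΔT = (L₂ − L₁)/(α₁L₁ − α₂L₂)
L₂ − L₁ = 0.80490 − 0.80389 = 1.01×10⁻³ m
α₁L₁ − α₂L₂ = 1.20×10⁻⁵×0.80389 − 45.6×10⁻⁷×0.80490 = 5.976336×10⁻⁶ m/K
ΔT = 1.01×10⁻³ / 5.976336×10⁻⁶ = 169.000 K
T = 25.7 + 169.000 = 194.700 °C

T = 194.7 °C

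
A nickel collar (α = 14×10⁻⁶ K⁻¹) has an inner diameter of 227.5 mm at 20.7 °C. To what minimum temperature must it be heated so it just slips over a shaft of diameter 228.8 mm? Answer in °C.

Required Δd = 228.8 − 227.5 = 1.3 mm
Δd = αd₀ΔT ⇒ ΔT = Δd/(αd₀) = 1.3 / (14×10⁻⁶ × 227.5) = 408.16 K
T_min = 20.7 + 408.16 = 428.86 °C

T = 429 °C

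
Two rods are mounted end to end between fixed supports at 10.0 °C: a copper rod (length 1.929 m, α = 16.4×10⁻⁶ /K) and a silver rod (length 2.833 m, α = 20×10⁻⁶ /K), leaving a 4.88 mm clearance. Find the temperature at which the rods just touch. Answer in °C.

Gap closes when ΔL₁ + ΔL₂ = 4.88 mm = 4.88×10⁻³ m
(α₁L₁ + α₂L₂)ΔT = g
α₁L₁ + α₂L₂ = 16.4×10⁻⁶×1.929 + 20×10⁻⁶×2.833 = 8.82956×10⁻⁵ m/K
ΔT = 4.88×10⁻³ / 8.82956×10⁻⁵ = 55.269 K
T = 10.0 + 55.269 = 65.269 °C

T = 65.3 °C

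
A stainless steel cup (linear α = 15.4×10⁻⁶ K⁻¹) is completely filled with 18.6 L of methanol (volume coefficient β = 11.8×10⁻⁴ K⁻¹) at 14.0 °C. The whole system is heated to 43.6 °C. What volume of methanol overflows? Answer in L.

The cup also expands: β_container ≈ 3α = 4.62×10⁻⁵ /K
Net overflow = V₀(β_liq − 3α_cont)ΔT
β − 3α = 1.18×10⁻³ − 4.62×10⁻⁵ = 1.1338×10⁻³ /K; ΔT = 29.6 K
ΔV = 18.6 × 1.1338×10⁻³ × 29.6 = 0.624 L

0.624 L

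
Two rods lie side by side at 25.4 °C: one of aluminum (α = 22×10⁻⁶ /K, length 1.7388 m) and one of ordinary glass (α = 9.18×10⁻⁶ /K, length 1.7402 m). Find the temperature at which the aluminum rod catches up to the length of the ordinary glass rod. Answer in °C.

T = 88.24 °C

L₁(1 + α₁ΔT) = L₂(1 + α₂ΔT) ⇒ ΔT = (L₂ − L₁)/(α₁L₁ − α₂L₂)
L₂ − L₁ = 1.7402 − 1.7388 = 1.40×10⁻³ m
α₁L₁ − α₂L₂ = 22×10⁻⁶×1.7388 − 9.18×10⁻⁶×1.7402 = 2.2278564×10⁻⁵ m/K
ΔT = 1.40×10⁻³ / 2.2278564×10⁻⁵ = 62.8407 K
T = 25.4 + 62.8407 = 88.2407 °C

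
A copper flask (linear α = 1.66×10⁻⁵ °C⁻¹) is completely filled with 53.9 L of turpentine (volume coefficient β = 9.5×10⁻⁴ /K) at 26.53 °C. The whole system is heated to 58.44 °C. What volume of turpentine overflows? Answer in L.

The flask also expands: β_container ≈ 3α = 4.98×10⁻⁵ /K
Net overflow = V₀(β_liq − 3α_cont)ΔT
β − 3α = 9.50×10⁻⁴ − 4.98×10⁻⁵ = 9.002×10⁻⁴ /K; ΔT = 31.91 K
ΔV = 53.9 × 9.002×10⁻⁴ × 31.91 = 1.55 L

1.55 L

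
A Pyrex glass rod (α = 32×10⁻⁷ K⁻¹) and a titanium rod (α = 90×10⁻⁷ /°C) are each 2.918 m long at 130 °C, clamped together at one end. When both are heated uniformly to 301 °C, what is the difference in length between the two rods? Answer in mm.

ΔT = 171 K
Pyrex glass: ΔL = 32×10⁻⁷ × 2.918 m × 171 = 1.5967×10⁻³ m = 1.5967 mm
titanium: ΔL = 90×10⁻⁷ × 2.918 m × 171 = 4.4908×10⁻³ m = 4.4908 mm
difference = 4.4908 − 1.5967 = 2.8941 mm

2.89 mm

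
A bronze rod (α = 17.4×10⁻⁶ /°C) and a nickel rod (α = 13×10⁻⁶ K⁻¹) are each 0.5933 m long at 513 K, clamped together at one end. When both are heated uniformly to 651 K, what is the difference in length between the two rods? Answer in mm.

ΔT = 138 K
bronze: ΔL = 17.4×10⁻⁶ × 0.5933 m × 138 = 1.4246×10⁻³ m = 1.4246 mm
nickel: ΔL = 13×10⁻⁶ × 0.5933 m × 138 = 1.0644×10⁻³ m = 1.0644 mm
difference = 1.4246 − 1.0644 = 0.3602 mm

0.360 mm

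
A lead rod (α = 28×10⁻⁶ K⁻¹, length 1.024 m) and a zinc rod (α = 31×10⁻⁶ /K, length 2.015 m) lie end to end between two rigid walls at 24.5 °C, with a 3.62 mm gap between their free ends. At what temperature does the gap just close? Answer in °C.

Gap closes when ΔL₁ + ΔL₂ = 3.62 mm = 3.62×10⁻³ m
(α₁L₁ + α₂L₂)ΔT = g
α₁L₁ + α₂L₂ = 28×10⁻⁶×1.024 + 31×10⁻⁶×2.015 = 9.1137×10⁻⁵ m/K
ΔT = 3.62×10⁻³ / 9.1137×10⁻⁵ = 39.720 K
T = 24.5 + 39.720 = 64.220 °C

T = 64.2 °C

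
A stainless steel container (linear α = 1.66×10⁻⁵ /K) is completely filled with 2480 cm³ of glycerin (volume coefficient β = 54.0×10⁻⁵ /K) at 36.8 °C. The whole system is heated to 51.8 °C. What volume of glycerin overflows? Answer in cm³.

18.2 cm³

The container also expands: β_container ≈ 3α = 4.98×10⁻⁵ /K
Net overflow = V₀(β_liq − 3α_cont)ΔT
β − 3α = 5.40×10⁻⁴ − 4.98×10⁻⁵ = 4.902×10⁻⁴ /K; ΔT = 15.0 K
ΔV = 2480 × 4.902×10⁻⁴ × 15.0 = 18.2 cm³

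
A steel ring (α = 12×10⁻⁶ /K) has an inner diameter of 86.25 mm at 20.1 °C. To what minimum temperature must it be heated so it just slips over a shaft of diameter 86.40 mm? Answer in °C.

T = 165 °C

Required Δd = 86.40 − 86.25 = 0.15 mm
Δd = αd₀ΔT ⇒ ΔT = Δd/(αd₀) = 0.15 / (12×10⁻⁶ × 86.25) = 144.93 K
T_min = 20.1 + 144.93 = 165.03 °C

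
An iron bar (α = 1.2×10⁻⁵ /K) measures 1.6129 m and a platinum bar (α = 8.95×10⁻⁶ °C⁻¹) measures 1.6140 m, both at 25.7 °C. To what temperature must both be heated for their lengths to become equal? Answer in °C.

L₁(1 + α₁ΔT) = L₂(1 + α₂ΔT) ⇒ ΔT = (L₂ − L₁)/(α₁L₁ − α₂L₂)
L₂ − L₁ = 1.6140 − 1.6129 = 1.10×10⁻³ m
α₁L₁ − α₂L₂ = 1.2×10⁻⁵×1.6129 − 8.95×10⁻⁶×1.6140 = 4.9095×10⁻⁶ m/K
ΔT = 1.10×10⁻³ / 4.9095×10⁻⁶ = 224.055 K
T = 25.7 + 224.055 = 249.755 °C

T = 249.8 °C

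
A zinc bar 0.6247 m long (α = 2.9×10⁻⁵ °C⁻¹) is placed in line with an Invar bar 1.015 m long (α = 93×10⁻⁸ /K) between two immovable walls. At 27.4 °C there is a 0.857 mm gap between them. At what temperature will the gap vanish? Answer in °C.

α₁L₁ = 1.81163×10⁻⁵ m/K, α₂L₂ = 9.4395×10⁻⁷ m/K → total 1.906025×10⁻⁵ m/K
ΔT = g/(α₁L₁+α₂L₂) = 8.57×10⁻⁴ / 1.906025×10⁻⁵ = 44.963 K
T = 27.4 + 44.963 = 72.363 °C

T = 72.4 °C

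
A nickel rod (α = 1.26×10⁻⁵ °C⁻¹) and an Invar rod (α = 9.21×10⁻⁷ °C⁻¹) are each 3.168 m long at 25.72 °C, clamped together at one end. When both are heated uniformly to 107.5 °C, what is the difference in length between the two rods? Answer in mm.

ΔT = 81.78 K
nickel: ΔL = 1.26×10⁻⁵ × 3.168 m × 81.78 = 3.2644×10⁻³ m = 3.2644 mm
Invar: ΔL = 9.21×10⁻⁷ × 3.168 m × 81.78 = 2.3861×10⁻⁴ m = 0.23861 mm
difference = 3.2644 − 0.23861 = 3.02579 mm

3.03 mm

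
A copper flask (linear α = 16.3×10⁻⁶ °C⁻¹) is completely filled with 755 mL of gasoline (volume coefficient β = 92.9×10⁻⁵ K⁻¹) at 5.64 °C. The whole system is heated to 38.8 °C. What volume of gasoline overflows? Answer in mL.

22.0 mL

The flask also expands: β_container ≈ 3α = 4.89×10⁻⁵ /K
Net overflow = V₀(β_liq − 3α_cont)ΔT
β − 3α = 9.29×10⁻⁴ − 4.89×10⁻⁵ = 8.801×10⁻⁴ /K; ΔT = 33.16 K
ΔV = 755 × 8.801×10⁻⁴ × 33.16 = 22.0 mL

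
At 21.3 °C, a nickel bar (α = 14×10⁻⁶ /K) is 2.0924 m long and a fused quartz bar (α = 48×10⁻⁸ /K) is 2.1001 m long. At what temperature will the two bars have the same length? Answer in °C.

T = 293.5 °C

Equal length when α₁L₁ΔT − α₂L₂ΔT = L₂ − L₁ = 7.70×10⁻³ m
α₁L₁ = 2.92936×10⁻⁵, α₂L₂ = 1.008048×10⁻⁶ → Δ(αL) = 2.8285552×10⁻⁵ m/K
ΔT = 7.70×10⁻³ / 2.8285552×10⁻⁵ = 272.224 K, so T = 21.3 + 272.224 = 293.524 °C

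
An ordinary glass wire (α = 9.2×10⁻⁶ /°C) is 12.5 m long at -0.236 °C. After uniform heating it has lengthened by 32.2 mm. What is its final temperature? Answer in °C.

ΔL = αL₀ΔT ⇒ ΔT = ΔL / (αL₀)
ΔT = 32.2×10⁻³ m / (9.2×10⁻⁶ × 12.5 m) = 280.000 K
T = -0.236 + 280.000 = 279.764 °C

T = 280 °C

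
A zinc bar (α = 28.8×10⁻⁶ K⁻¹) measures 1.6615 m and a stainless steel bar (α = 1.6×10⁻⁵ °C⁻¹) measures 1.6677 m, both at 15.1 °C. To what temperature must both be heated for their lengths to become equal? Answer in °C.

T = 308.0 °C

L₁(1 + α₁ΔT) = L₂(1 + α₂ΔT) ⇒ ΔT = (L₂ − L₁)/(α₁L₁ − α₂L₂)
L₂ − L₁ = 1.6677 − 1.6615 = 6.20×10⁻³ m
α₁L₁ − α₂L₂ = 28.8×10⁻⁶×1.6615 − 1.6×10⁻⁵×1.6677 = 2.1168×10⁻⁵ m/K
ΔT = 6.20×10⁻³ / 2.1168×10⁻⁵ = 292.895 K
T = 15.1 + 292.895 = 307.995 °C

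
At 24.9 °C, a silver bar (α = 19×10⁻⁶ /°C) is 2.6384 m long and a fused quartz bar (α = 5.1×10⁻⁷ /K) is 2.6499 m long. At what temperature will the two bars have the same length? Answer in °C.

T = 260.7 °C

Equal length when α₁L₁ΔT − α₂L₂ΔT = L₂ − L₁ = 1.15×10⁻² m
α₁L₁ = 5.01296×10⁻⁵, α₂L₂ = 1.351449×10⁻⁶ → Δ(αL) = 4.8778151×10⁻⁵ m/K
ΔT = 1.15×10⁻² / 4.8778151×10⁻⁵ = 235.761 K, so T = 24.9 + 235.761 = 260.661 °C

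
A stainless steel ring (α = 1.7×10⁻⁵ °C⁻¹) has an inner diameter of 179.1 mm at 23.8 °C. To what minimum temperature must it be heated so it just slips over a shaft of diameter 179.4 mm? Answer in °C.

Required Δd = 179.4 − 179.1 = 0.3 mm
Δd = αd₀ΔT ⇒ ΔT = Δd/(αd₀) = 0.3 / (1.7×10⁻⁵ × 179.1) = 98.53 K
T_min = 23.8 + 98.53 = 122.33 °C

T = 122 °C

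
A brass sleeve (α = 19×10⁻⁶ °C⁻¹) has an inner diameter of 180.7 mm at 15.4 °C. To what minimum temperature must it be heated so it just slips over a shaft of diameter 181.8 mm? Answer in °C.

T = 336 °C

Required Δd = 181.8 − 180.7 = 1.1 mm
Δd = αd₀ΔT ⇒ ΔT = Δd/(αd₀) = 1.1 / (19×10⁻⁶ × 180.7) = 320.39 K
T_min = 15.4 + 320.39 = 335.79 °C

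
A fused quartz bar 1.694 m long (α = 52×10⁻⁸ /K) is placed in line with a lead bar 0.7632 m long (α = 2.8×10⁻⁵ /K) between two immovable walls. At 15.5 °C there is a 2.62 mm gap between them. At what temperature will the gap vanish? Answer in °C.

α₁L₁ = 8.8088×10⁻⁷ m/K, α₂L₂ = 2.13696×10⁻⁵ m/K → total 2.225048×10⁻⁵ m/K
ΔT = g/(α₁L₁+α₂L₂) = 2.62×10⁻³ / 2.225048×10⁻⁵ = 117.75 K
T = 15.5 + 117.75 = 133.25 °C

T = 133 °C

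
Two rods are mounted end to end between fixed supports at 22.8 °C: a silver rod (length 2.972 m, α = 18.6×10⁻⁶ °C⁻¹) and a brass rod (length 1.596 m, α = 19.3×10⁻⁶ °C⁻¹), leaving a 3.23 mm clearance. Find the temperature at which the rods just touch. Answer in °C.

T = 60.3 °C

α₁L₁ = 5.52792×10⁻⁵ m/K, α₂L₂ = 3.08028×10⁻⁵ m/K → total 8.6082×10⁻⁵ m/K
ΔT = g/(α₁L₁+α₂L₂) = 3.23×10⁻³ / 8.6082×10⁻⁵ = 37.522 K
T = 22.8 + 37.522 = 60.322 °C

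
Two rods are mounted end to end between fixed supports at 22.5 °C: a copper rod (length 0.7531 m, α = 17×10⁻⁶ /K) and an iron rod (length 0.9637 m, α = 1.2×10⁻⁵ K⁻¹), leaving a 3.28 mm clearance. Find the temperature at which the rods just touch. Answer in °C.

T = 157 °C

Gap closes when ΔL₁ + ΔL₂ = 3.28 mm = 3.28×10⁻³ m
(α₁L₁ + α₂L₂)ΔT = g
α₁L₁ + α₂L₂ = 17×10⁻⁶×0.7531 + 1.2×10⁻⁵×0.9637 = 2.43671×10⁻⁵ m/K
ΔT = 3.28×10⁻³ / 2.43671×10⁻⁵ = 134.61 K
T = 22.5 + 134.61 = 157.11 °C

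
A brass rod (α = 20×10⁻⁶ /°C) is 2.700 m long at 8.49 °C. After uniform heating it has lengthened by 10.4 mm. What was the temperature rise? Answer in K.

ΔL = αL₀ΔT ⇒ ΔT = ΔL / (αL₀)
ΔT = 10.4×10⁻³ m / (20×10⁻⁶ × 2.700 m) = 192.59 K

ΔT = 193 K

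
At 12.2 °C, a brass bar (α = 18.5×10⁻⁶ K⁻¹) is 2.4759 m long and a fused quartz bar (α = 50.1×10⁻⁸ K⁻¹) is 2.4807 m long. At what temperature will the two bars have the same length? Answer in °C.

T = 119.9 °C

L₁(1 + α₁ΔT) = L₂(1 + α₂ΔT) ⇒ ΔT = (L₂ − L₁)/(α₁L₁ − α₂L₂)
L₂ − L₁ = 2.4807 − 2.4759 = 4.80×10⁻³ m
α₁L₁ − α₂L₂ = 18.5×10⁻⁶×2.4759 − 50.1×10⁻⁸×2.4807 = 4.45613193×10⁻⁵ m/K
ΔT = 4.80×10⁻³ / 4.45613193×10⁻⁵ = 107.717 K
T = 12.2 + 107.717 = 119.917 °C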